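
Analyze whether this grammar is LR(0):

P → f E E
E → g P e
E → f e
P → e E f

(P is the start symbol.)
Yes, the grammar is LR(0)

A grammar is LR(0) if no state in the canonical LR(0) collection has:
  - both a shift item (dot before a terminal) and a complete item (shift-reduce conflict), or
  - two or more complete items (reduce-reduce conflict; the accept item [P' → P .] counts as a complete item here).

Augment with P' → P and build the canonical LR(0) collection (I0 = CLOSURE({[P' → . P]}), then GOTO on every symbol after a dot until no new states appear). It has 13 states:
  I0: { [P → . e E f], [P → . f E E], [P' → . P] }  — shift
  I1: { [P' → P .] }  — accept
  I2: { [E → . f e], [E → . g P e], [P → e . E f] }  — shift
  I3: { [E → . f e], [E → . g P e], [P → f . E E] }  — shift
  I4: { [E → . f e], [E → . g P e], [P → f E . E] }  — shift
  I5: { [E → f . e] }  — shift
  I6: { [E → g . P e], [P → . e E f], [P → . f E E] }  — shift
  I7: { [E → g P . e] }  — shift
  I8: { [E → g P e .] }  — reduce
  I9: { [E → f e .] }  — reduce
  I10: { [P → f E E .] }  — reduce
  I11: { [P → e E . f] }  — shift
  I12: { [P → e E f .] }  — reduce

Every state is either a pure shift/goto state or contains exactly one complete item and nothing to shift — no conflicts. The grammar is LR(0).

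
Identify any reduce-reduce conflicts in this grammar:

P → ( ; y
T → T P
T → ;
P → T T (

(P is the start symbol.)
No reduce-reduce conflicts

Augment with P' → P and build the canonical LR(0) collection (I0 = CLOSURE({[P' → . P]}), then GOTO on every symbol after a dot until no new states appear). It has 10 states:
  I0: { [P → . ( ; y], [P → . T T (], [P' → . P], [T → . ;], [T → . T P] }  — shift
  I1: { [P → ( . ; y] }  — shift
  I2: { [T → ; .] }  — reduce
  I3: { [P' → P .] }  — accept
  I4: { [P → . ( ; y], [P → . T T (], [P → T . T (], [T → . ;], [T → . T P], [T → T . P] }  — shift
  I5: { [T → T P .] }  — reduce
  I6: { [P → . ( ; y], [P → . T T (], [P → T . T (], [P → T T . (], [T → . ;], [T → . T P], [T → T . P] }  — shift
  I7: { [P → ( . ; y], [P → T T ( .] }  — shift, reduce
  I8: { [P → ( ; . y] }  — shift
  I9: { [P → ( ; y .] }  — reduce

No state contains more than one complete item.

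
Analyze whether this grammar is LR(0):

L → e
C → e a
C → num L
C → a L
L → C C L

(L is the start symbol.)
No. Shift-reduce conflict between [L → e .] and [C → e . a]

Augment with L' → L and build the canonical LR(0) collection (I0 = CLOSURE({[L' → . L]}), then GOTO on every symbol after a dot until no new states appear). It has 12 states:
  I0: { [C → . a L], [C → . e a], [C → . num L], [L → . C C L], [L → . e], [L' → . L] }  — shift
  I1: { [C → . a L], [C → . e a], [C → . num L], [L → C . C L] }  — shift
  I2: { [L' → L .] }  — accept
  I3: { [C → . a L], [C → . e a], [C → . num L], [C → a . L], [L → . C C L], [L → . e] }  — shift
  I4: { [C → e . a], [L → e .] }  — shift, reduce
  I5: { [C → . a L], [C → . e a], [C → . num L], [C → num . L], [L → . C C L], [L → . e] }  — shift
  I6: { [C → num L .] }  — reduce
  I7: { [C → e a .] }  — reduce
  I8: { [C → a L .] }  — reduce
  I9: { [C → . a L], [C → . e a], [C → . num L], [L → . C C L], [L → . e], [L → C C . L] }  — shift
  I10: { [C → e . a] }  — shift
  I11: { [L → C C L .] }  — reduce

Conflict in state I4:
  Shift-reduce conflict between [L → e .] and [C → e . a]
So the grammar is NOT LR(0).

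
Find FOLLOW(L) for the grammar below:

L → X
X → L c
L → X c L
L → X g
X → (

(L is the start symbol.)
{ $, 'c' }

To compute FOLLOW(L), find every occurrence of L on a right-hand side N → α L β: add FIRST(β) \ {ε}, and if β is empty or nullable also add FOLLOW(N). Iterate to a fixed point.

L is the start symbol, so $ ∈ FOLLOW(L).
In X → L c: L is followed by c, add FIRST(c) \ {ε} = { 'c' }
In L → X c L: L is at the end; this adds FOLLOW(L) to itself — nothing new

Taking the union: FOLLOW(L) = { $, 'c' }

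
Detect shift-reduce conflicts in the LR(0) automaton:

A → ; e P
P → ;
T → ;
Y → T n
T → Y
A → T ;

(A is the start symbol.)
Yes — I1: [T → ; .] vs [A → ; . e P]

A shift-reduce conflict occurs when an LR(0) state has both:
  - a complete (reduce) item [A → α .] (dot at the end), and
  - a shift item [B → β . c γ] (dot before a terminal).

Augment with A' → A and build the canonical LR(0) collection (I0 = CLOSURE({[A' → . A]}), then GOTO on every symbol after a dot until no new states appear). It has 10 states:
  I0: { [A → . ; e P], [A → . T ;], [A' → . A], [T → . ;], [T → . Y], [Y → . T n] }  — shift
  I1: { [A → ; . e P], [T → ; .] }  — shift, reduce
  I2: { [A' → A .] }  — accept
  I3: { [A → T . ;], [Y → T . n] }  — shift
  I4: { [T → Y .] }  — reduce
  I5: { [A → T ; .] }  — reduce
  I6: { [Y → T n .] }  — reduce
  I7: { [A → ; e . P], [P → . ;] }  — shift
  I8: { [P → ; .] }  — reduce
  I9: { [A → ; e P .] }  — reduce

I1 contains reduce item [T → ; .] and shift item [A → ; . e P] — shift-reduce conflict.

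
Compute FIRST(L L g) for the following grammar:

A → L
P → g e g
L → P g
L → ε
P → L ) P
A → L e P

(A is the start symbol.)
{ ')', 'g' }

FIRST sets of the non-terminals involved (from the grammar, by fixed-point iteration):
  FIRST(L) = { ')', 'g', ε }

To compute FIRST(L L g), process the symbols left to right:
Symbol L is a non-terminal. Add FIRST(L) \ {ε} = { ')', 'g' }
L is nullable (ε ∈ FIRST(L)), continue to the next symbol.
Symbol L is a non-terminal. Add FIRST(L) \ {ε} = { ')', 'g' }
L is nullable (ε ∈ FIRST(L)), continue to the next symbol.
Symbol g is a terminal. Add 'g' and stop.
FIRST(L L g) = { ')', 'g' }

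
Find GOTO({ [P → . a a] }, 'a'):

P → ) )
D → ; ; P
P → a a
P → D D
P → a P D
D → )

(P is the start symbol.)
GOTO(I, 'a') = CLOSURE({ [A → αX.β] : [A → α.Xβ] ∈ I, X = 'a' })

Items with dot before 'a', with the dot advanced:
  [P → . a a] → [P → a . a]
Closure adds nothing (no advanced item has the dot before a non-terminal).

GOTO = { [P → a . a] }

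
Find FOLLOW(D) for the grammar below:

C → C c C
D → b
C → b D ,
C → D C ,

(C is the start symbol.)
{ ',', 'b' }

To compute FOLLOW(D), find every occurrence of D on a right-hand side N → α D β: add FIRST(β) \ {ε}, and if β is empty or nullable also add FOLLOW(N). Iterate to a fixed point.

In C → b D ,: D is followed by ',', add FIRST(',') \ {ε} = { ',' }
In C → D C ,: D is followed by C ',', add FIRST(C ',') \ {ε} = { 'b' }

Taking the union: FOLLOW(D) = { ',', 'b' }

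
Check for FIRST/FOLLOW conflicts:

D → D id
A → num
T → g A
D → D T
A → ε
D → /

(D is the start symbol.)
Nullable non-terminals: A.

A: nullable alternative(s) A → ε; FOLLOW(A) = { $, 'g', 'id' }
  A → num: FIRST \ {ε} = { 'num' } — disjoint from FOLLOW(A)
  A → ε: FIRST \ {ε} = { } — this is the only nullable alternative, skip

D, T have no nullable alternative, so no FIRST/FOLLOW check is needed there.

No FIRST/FOLLOW conflicts found.

Answer: No FIRST/FOLLOW conflicts.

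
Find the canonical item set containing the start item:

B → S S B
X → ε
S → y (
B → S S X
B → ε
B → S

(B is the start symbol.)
First, augment the grammar with B' → B
I₀ = CLOSURE({ [B' → . B] }):
  [B' → . B] has the dot before B: add [B → . S S B], [B → . S S X], [B → .], [B → . S]
  [B → . S S B] has the dot before S: add [S → . y (]
No further items can be added.

I₀ = { [B → . S S B], [B → . S S X], [B → . S], [B → .], [B' → . B], [S → . y (] }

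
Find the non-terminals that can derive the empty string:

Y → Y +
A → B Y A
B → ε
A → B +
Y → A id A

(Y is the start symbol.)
ε-productions: B → ε
So B is immediately nullable.
No further non-terminal can be added: every production for the remaining non-terminals contains a terminal or a non-nullable non-terminal.
Nullable = { 'B' }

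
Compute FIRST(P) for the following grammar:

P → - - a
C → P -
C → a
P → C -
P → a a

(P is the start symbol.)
{ '-', 'a' }

To compute FIRST(P), examine every production with P on the left-hand side, reading each right-hand side left to right until a non-nullable symbol is reached.

FIRST sets of the other non-terminals involved (by the same procedure, iterated to a fixed point):
  FIRST(C) = { '-', 'a' }

From P → - - a:
  - '-' is a terminal: add '-' and stop
From P → C -:
  - C is a non-terminal: add FIRST(C) \ {ε} = { '-', 'a' }
    C is not nullable, so stop
From P → a a:
  - a is a terminal: add 'a' and stop

Collecting: FIRST(P) = { '-', 'a' }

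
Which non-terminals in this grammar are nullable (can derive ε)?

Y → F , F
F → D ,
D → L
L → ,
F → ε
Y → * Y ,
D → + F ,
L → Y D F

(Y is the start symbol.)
{ 'F' }

ε-productions: F → ε
So F is immediately nullable.
No further non-terminal can be added: every production for the remaining non-terminals contains a terminal or a non-nullable non-terminal.
Nullable = { 'F' }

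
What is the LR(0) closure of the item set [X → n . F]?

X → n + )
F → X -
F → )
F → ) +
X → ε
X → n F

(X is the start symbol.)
Start with: [X → n . F]
  [X → n . F] has the dot before F: add [F → . X -], [F → . )], [F → . ) +]
  [F → . X -] has the dot before X: add [X → . n + )], [X → .], [X → . n F]
No further items can be added.

CLOSURE = { [F → . ) +], [F → . )], [F → . X -], [X → . n + )], [X → . n F], [X → .], [X → n . F] }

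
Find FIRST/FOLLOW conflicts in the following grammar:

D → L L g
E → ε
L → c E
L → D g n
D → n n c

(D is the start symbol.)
Nullable non-terminals: E.
E has a nullable alternative but only one production, so nothing to check.

D, L have no nullable alternative, so no FIRST/FOLLOW check is needed there.

No FIRST/FOLLOW conflicts found.

Answer: No FIRST/FOLLOW conflicts.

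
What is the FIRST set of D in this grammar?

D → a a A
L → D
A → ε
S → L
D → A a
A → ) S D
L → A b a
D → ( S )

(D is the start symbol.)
{ '(', ')', 'a' }

To compute FIRST(D), examine every production with D on the left-hand side, reading each right-hand side left to right until a non-nullable symbol is reached.

FIRST sets of the other non-terminals involved (by the same procedure, iterated to a fixed point):
  FIRST(A) = { ')', ε }

From D → a a A:
  - a is a terminal: add 'a' and stop
From D → A a:
  - A is a non-terminal: add FIRST(A) \ {ε} = { ')' }
    A is nullable, so continue to the next symbol
  - a is a terminal: add 'a' and stop
From D → ( S ):
  - '(' is a terminal: add '(' and stop

Collecting: FIRST(D) = { '(', ')', 'a' }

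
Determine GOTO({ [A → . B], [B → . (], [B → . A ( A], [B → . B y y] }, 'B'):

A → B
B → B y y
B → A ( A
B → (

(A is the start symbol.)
{ [A → B .], [B → B . y y] }

GOTO(I, 'B') = CLOSURE({ [A → αX.β] : [A → α.Xβ] ∈ I, X = 'B' })

Items with dot before 'B', with the dot advanced:
  [A → . B] → [A → B .]
  [B → . B y y] → [B → B . y y]
Closure adds nothing (no advanced item has the dot before a non-terminal).

GOTO = { [A → B .], [B → B . y y] }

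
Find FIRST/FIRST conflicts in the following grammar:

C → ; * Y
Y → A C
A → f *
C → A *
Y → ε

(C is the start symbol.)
FIRST sets of the non-terminals at (or reachable through a nullable prefix from) the front of some alternative:
  FIRST(A) = { 'f' }

Productions for C:
  C → ; * Y: FIRST = { ';' }
  C → A *: FIRST = { 'f' }
Productions for Y:
  Y → A C: FIRST = { 'f' }
  Y → ε: FIRST = { ε }
A has only one production, so no FIRST/FIRST conflict is possible there.

All alternatives of each non-terminal have pairwise disjoint FIRST sets.

Answer: No FIRST/FIRST conflicts.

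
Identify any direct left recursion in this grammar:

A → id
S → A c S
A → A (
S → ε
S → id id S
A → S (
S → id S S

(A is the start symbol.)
A → id: starts with id
S → A c S: starts with A
A → A (: LEFT RECURSIVE (starts with A)
S → ε: starts with ε
S → id id S: starts with id
A → S (: starts with S
S → id S S: starts with id

The grammar has direct left recursion on: A.

Answer: Yes, A is left-recursive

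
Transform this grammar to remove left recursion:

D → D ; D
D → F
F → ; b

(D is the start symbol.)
D is directly left-recursive. The standard transformation for
  A → A α₁ | ... | A α_m | β₁ | ... | β_n
is
  A  → β₁ A' | ... | β_n A'
  A' → α₁ A' | ... | α_m A' | ε

D → F becomes D → F D'
D → D ; D becomes D' → ; D D'
Add D' → ε

Productions for other non-terminals are unchanged:
  F → ; b

Resulting grammar:
D → F D'
D' → ; D D'
D' → ε
F → ; b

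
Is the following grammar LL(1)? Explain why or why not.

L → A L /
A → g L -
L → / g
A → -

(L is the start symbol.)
A grammar is LL(1) if for each non-terminal N with multiple productions, the predict sets of those productions are pairwise disjoint, where PREDICT(N → α) = (FIRST(α) \ {ε}) ∪ (FOLLOW(N) if α ⇒* ε).

Relevant sets:
  FIRST(A) = { '-', 'g' }

For L:
  PREDICT(L → A L '/') = { '-', 'g' }
  PREDICT(L → '/' g) = { '/' }
For A:
  PREDICT(A → g L '-') = { 'g' }
  PREDICT(A → '-') = { '-' }

All predict sets are disjoint. The grammar IS LL(1).

Answer: Yes, the grammar is LL(1).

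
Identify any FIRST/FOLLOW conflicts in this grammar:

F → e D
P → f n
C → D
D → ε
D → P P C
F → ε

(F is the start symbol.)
Nullable non-terminals: C, D, F.
FIRST sets used below: FIRST(P) = { 'f' }
C has a nullable alternative but only one production, so nothing to check.

D: nullable alternative(s) D → ε; FOLLOW(D) = { $ }
  D → ε: FIRST \ {ε} = { } — this is the only nullable alternative, skip
  D → P P C: FIRST \ {ε} = { 'f' } — disjoint from FOLLOW(D)

F: nullable alternative(s) F → ε; FOLLOW(F) = { $ }
  F → e D: FIRST \ {ε} = { 'e' } — disjoint from FOLLOW(F)
  F → ε: FIRST \ {ε} = { } — this is the only nullable alternative, skip

P has no nullable alternative, so no FIRST/FOLLOW check is needed there.

No FIRST/FOLLOW conflicts found.

Answer: No FIRST/FOLLOW conflicts.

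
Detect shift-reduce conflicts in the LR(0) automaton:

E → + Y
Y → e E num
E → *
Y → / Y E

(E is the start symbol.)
No shift-reduce conflicts

A shift-reduce conflict occurs when an LR(0) state has both:
  - a complete (reduce) item [A → α .] (dot at the end), and
  - a shift item [B → β . c γ] (dot before a terminal).

Augment with E' → E and build the canonical LR(0) collection (I0 = CLOSURE({[E' → . E]}), then GOTO on every symbol after a dot until no new states appear). It has 11 states:
  I0: { [E → . *], [E → . + Y], [E' → . E] }  — shift
  I1: { [E → * .] }  — reduce
  I2: { [E → + . Y], [Y → . / Y E], [Y → . e E num] }  — shift
  I3: { [E' → E .] }  — accept
  I4: { [Y → . / Y E], [Y → . e E num], [Y → / . Y E] }  — shift
  I5: { [E → + Y .] }  — reduce
  I6: { [E → . *], [E → . + Y], [Y → e . E num] }  — shift
  I7: { [Y → e E . num] }  — shift
  I8: { [Y → e E num .] }  — reduce
  I9: { [E → . *], [E → . + Y], [Y → / Y . E] }  — shift
  I10: { [Y → / Y E .] }  — reduce

No state contains both a complete item and a shift item.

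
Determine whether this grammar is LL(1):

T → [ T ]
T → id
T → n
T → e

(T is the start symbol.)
Yes, the grammar is LL(1).

A grammar is LL(1) if for each non-terminal N with multiple productions, the predict sets of those productions are pairwise disjoint, where PREDICT(N → α) = (FIRST(α) \ {ε}) ∪ (FOLLOW(N) if α ⇒* ε).

For T:
  PREDICT(T → '[' T ']') = { '[' }
  PREDICT(T → id) = { 'id' }
  PREDICT(T → n) = { 'n' }
  PREDICT(T → e) = { 'e' }

All predict sets are disjoint. The grammar IS LL(1).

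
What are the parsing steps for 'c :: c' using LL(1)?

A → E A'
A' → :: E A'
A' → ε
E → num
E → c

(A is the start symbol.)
Stack is shown with the top on the left.

Stack      Input     Action
---------------------------
A $        c :: c $  output A → E A'
E A' $     c :: c $  output E → c
c A' $     c :: c $  match 'c'
A' $       :: c $    output A' → :: E A'
:: E A' $  :: c $    match '::'
E A' $     c $       output E → c
c A' $     c $       match 'c'
A' $       $         output A' → ε
$          $         accept

The string is accepted.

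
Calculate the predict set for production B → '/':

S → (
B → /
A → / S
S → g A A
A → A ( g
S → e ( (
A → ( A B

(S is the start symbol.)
PREDICT(B → '/') = (FIRST(RHS) \ {ε}) ∪ (FOLLOW(B) if ε ∈ FIRST(RHS), i.e. RHS ⇒* ε)
FIRST('/') = { '/' }
ε ∉ FIRST('/'), so FOLLOW(B) is not added.
PREDICT(B → '/') = { '/' }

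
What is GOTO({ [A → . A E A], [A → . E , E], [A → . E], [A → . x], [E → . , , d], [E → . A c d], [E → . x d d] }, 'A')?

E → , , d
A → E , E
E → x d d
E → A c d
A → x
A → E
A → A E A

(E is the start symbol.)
{ [A → . A E A], [A → . E , E], [A → . E], [A → . x], [A → A . E A], [E → . , , d], [E → . A c d], [E → . x d d], [E → A . c d] }

GOTO(I, 'A') = CLOSURE({ [A → αX.β] : [A → α.Xβ] ∈ I, X = 'A' })

Items with dot before 'A', with the dot advanced:
  [A → . A E A] → [A → A . E A]
  [E → . A c d] → [E → A . c d]
Closure of the advanced items:
  [A → A . E A] has the dot before E: add [E → . , , d], [E → . x d d], [E → . A c d]
  [E → . A c d] has the dot before A: add [A → . E , E], [A → . x], [A → . E], [A → . A E A]

GOTO = { [A → . A E A], [A → . E , E], [A → . E], [A → . x], [A → A . E A], [E → . , , d], [E → . A c d], [E → . x d d], [E → A . c d] }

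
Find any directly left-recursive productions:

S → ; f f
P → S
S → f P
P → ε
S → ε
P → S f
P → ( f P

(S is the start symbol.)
S → ; f f: starts with ';'
P → S: starts with S
S → f P: starts with f
P → ε: starts with ε
S → ε: starts with ε
P → S f: starts with S
P → ( f P: starts with '('

No direct left recursion found.

Answer: No direct left recursion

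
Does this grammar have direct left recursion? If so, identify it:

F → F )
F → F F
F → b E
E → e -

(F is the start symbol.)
F → F ): LEFT RECURSIVE (starts with F)
F → F F: LEFT RECURSIVE (starts with F)
F → b E: starts with b
E → e -: starts with e

The grammar has direct left recursion on: F.

Answer: Yes, F is left-recursive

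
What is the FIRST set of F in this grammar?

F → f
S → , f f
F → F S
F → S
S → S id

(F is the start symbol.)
To compute FIRST(F), examine every production with F on the left-hand side, reading each right-hand side left to right until a non-nullable symbol is reached.

FIRST sets of the other non-terminals involved (by the same procedure, iterated to a fixed point):
  FIRST(S) = { ',' }

From F → f:
  - f is a terminal: add 'f' and stop
From F → F S:
  - F is the symbol being defined: contributes nothing new
    F is not nullable, so stop
From F → S:
  - S is a non-terminal: add FIRST(S) \ {ε} = { ',' }
    S is not nullable, so stop

Collecting: FIRST(F) = { ',', 'f' }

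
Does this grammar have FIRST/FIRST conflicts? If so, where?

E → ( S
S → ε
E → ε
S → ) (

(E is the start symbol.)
No FIRST/FIRST conflicts.

A FIRST/FIRST conflict occurs when two productions N → α and N → β for the same non-terminal have FIRST(α) ∩ FIRST(β) ≠ ∅ (with ε ∈ FIRST of a nullable right-hand side, so two nullable alternatives also conflict).

Productions for E:
  E → ( S: FIRST = { '(' }
  E → ε: FIRST = { ε }
Productions for S:
  S → ε: FIRST = { ε }
  S → ) (: FIRST = { ')' }

All alternatives of each non-terminal have pairwise disjoint FIRST sets.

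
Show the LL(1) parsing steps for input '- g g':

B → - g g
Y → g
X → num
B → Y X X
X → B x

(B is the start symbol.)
LL(1) parsing maintains a stack (initially the start symbol over $) and the input. At each step: if the stack top is a terminal, match it against the current input token; if it is a non-terminal N, replace it with the RHS of M[N, lookahead] (the unique production whose predict set contains the lookahead).

Stack is shown with the top on the left.

Stack    Input    Action
------------------------
B $      - g g $  output B → - g g
- g g $  - g g $  match '-'
g g $    g g $    match 'g'
g $      g $      match 'g'
$        $        accept

The string is accepted.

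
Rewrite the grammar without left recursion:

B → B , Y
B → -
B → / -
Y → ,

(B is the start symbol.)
B is directly left-recursive. The standard transformation for
  A → A α₁ | ... | A α_m | β₁ | ... | β_n
is
  A  → β₁ A' | ... | β_n A'
  A' → α₁ A' | ... | α_m A' | ε

B → - becomes B → - B'
B → / - becomes B → / - B'
B → B , Y becomes B' → , Y B'
Add B' → ε

Productions for other non-terminals are unchanged:
  Y → ,

Resulting grammar:
B → - B'
B → / - B'
B' → , Y B'
B' → ε
Y → ,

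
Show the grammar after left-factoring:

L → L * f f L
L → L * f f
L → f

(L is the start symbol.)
Left-factoring transforms A → αβ₁ | αβ₂ into A → αA' and A' → β₁ | β₂
(α is the longest common prefix among the alternatives). Repeat until
no nonterminal has two alternatives with a common prefix.

Round 1: L has alternatives sharing prefix 'L * f f'. Introduce L': L → L * f f L'
  Add: L' → L
  Add: L' → ε

No remaining common prefixes — done.

Resulting grammar:
L → L * f f L'
L' → L
L' → ε
L → f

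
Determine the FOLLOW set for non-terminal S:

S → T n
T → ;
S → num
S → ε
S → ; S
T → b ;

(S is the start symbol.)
To compute FOLLOW(S), find every occurrence of S on a right-hand side N → α S β: add FIRST(β) \ {ε}, and if β is empty or nullable also add FOLLOW(N). Iterate to a fixed point.

S is the start symbol, so $ ∈ FOLLOW(S).
In S → ; S: S is at the end; this adds FOLLOW(S) to itself — nothing new

Taking the union: FOLLOW(S) = { $ }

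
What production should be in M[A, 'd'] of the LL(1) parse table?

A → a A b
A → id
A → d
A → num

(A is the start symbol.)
To find M[A, 'd'], we find productions for A where 'd' is in the predict set (PREDICT(N → α) = (FIRST(α) \ {ε}) ∪ (FOLLOW(N) if α ⇒* ε)).

A → a A b: PREDICT = { 'a' }
A → id: PREDICT = { 'id' }
A → d: PREDICT = { 'd' }
  'd' is in predict set, so this production goes in M[A, 'd']
A → num: PREDICT = { 'num' }

M[A, 'd'] = A → d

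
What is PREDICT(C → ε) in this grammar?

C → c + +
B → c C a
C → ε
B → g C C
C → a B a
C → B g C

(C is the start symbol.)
{ $, 'a', 'c', 'g' }

PREDICT(C → ε) = (FIRST(RHS) \ {ε}) ∪ (FOLLOW(C) if ε ∈ FIRST(RHS), i.e. RHS ⇒* ε)
The right-hand side is ε (FIRST(ε) = { ε }), so the predict set is FOLLOW(C) = { $, 'a', 'c', 'g' }
PREDICT(C → ε) = { $, 'a', 'c', 'g' }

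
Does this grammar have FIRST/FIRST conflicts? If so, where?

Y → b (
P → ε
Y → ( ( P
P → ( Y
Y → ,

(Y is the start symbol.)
No FIRST/FIRST conflicts.

A FIRST/FIRST conflict occurs when two productions N → α and N → β for the same non-terminal have FIRST(α) ∩ FIRST(β) ≠ ∅ (with ε ∈ FIRST of a nullable right-hand side, so two nullable alternatives also conflict).

Productions for Y:
  Y → b (: FIRST = { 'b' }
  Y → ( ( P: FIRST = { '(' }
  Y → ,: FIRST = { ',' }
Productions for P:
  P → ε: FIRST = { ε }
  P → ( Y: FIRST = { '(' }

All alternatives of each non-terminal have pairwise disjoint FIRST sets.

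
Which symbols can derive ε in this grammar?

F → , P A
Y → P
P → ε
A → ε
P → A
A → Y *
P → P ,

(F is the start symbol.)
A non-terminal is nullable if it can derive ε (the empty string): either it has an ε-production, or it has a production whose right-hand side consists entirely of nullable non-terminals.

ε-productions: P → ε, A → ε
So P, A are immediately nullable.
Y → P: every symbol on the right is nullable, so Y is nullable too.
No further non-terminal can be added: every production for the remaining non-terminals contains a terminal or a non-nullable non-terminal.
Nullable = { 'A', 'P', 'Y' }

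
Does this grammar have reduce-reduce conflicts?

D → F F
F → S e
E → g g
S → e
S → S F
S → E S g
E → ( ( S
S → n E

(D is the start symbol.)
Yes — I12: [F → S e .] vs [S → e .]

A reduce-reduce conflict occurs when an LR(0) state has two complete items [A → α .] and [B → β .] — both call for a reduction, and with no lookahead the parser cannot choose between them.

Augment with D' → D and build the canonical LR(0) collection (I0 = CLOSURE({[D' → . D]}), then GOTO on every symbol after a dot until no new states appear). It has 18 states:
  I0: { [D → . F F], [D' → . D], [E → . ( ( S], [E → . g g], [F → . S e], [S → . E S g], [S → . S F], [S → . e], [S → . n E] }  — shift
  I1: { [E → ( . ( S] }  — shift
  I2: { [D' → D .] }  — accept
  I3: { [E → . ( ( S], [E → . g g], [S → . E S g], [S → . S F], [S → . e], [S → . n E], [S → E . S g] }  — shift
  I4: { [D → F . F], [E → . ( ( S], [E → . g g], [F → . S e], [S → . E S g], [S → . S F], [S → . e], [S → . n E] }  — shift
  I5: { [E → . ( ( S], [E → . g g], [F → . S e], [F → S . e], [S → . E S g], [S → . S F], [S → . e], [S → . n E], [S → S . F] }  — shift
  I6: { [S → e .] }  — reduce
  I7: { [E → g . g] }  — shift
  I8: { [E → . ( ( S], [E → . g g], [S → n . E] }  — shift
  I9: { [S → n E .] }  — reduce
  I10: { [E → g g .] }  — reduce
  I11: { [S → S F .] }  — reduce
  I12: { [F → S e .], [S → e .] }  — 2 reduces
  I13: { [D → F F .] }  — reduce
  I14: { [E → . ( ( S], [E → . g g], [F → . S e], [S → . E S g], [S → . S F], [S → . e], [S → . n E], [S → E S . g], [S → S . F] }  — shift
  I15: { [E → g . g], [S → E S g .] }  — shift, reduce
  I16: { [E → ( ( . S], [E → . ( ( S], [E → . g g], [S → . E S g], [S → . S F], [S → . e], [S → . n E] }  — shift
  I17: { [E → ( ( S .], [E → . ( ( S], [E → . g g], [F → . S e], [S → . E S g], [S → . S F], [S → . e], [S → . n E], [S → S . F] }  — shift, reduce

I12 contains complete items [F → S e .], [S → e .] — reduce-reduce conflict.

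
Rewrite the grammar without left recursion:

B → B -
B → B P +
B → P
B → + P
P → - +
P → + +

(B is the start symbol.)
B is directly left-recursive. The standard transformation for
  A → A α₁ | ... | A α_m | β₁ | ... | β_n
is
  A  → β₁ A' | ... | β_n A'
  A' → α₁ A' | ... | α_m A' | ε

B → P becomes B → P B'
B → + P becomes B → + P B'
B → B - becomes B' → - B'
B → B P + becomes B' → P + B'
Add B' → ε

Productions for other non-terminals are unchanged:
  P → - +
  P → + +

Resulting grammar:
B → P B'
B → + P B'
B' → - B'
B' → P + B'
B' → ε
P → - +
P → + +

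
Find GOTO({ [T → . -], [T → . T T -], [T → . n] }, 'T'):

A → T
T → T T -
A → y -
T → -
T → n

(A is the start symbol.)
GOTO(I, 'T') = CLOSURE({ [A → αX.β] : [A → α.Xβ] ∈ I, X = 'T' })

Items with dot before 'T', with the dot advanced:
  [T → . T T -] → [T → T . T -]
Closure of the advanced items:
  [T → T . T -] has the dot before T: add [T → . T T -], [T → . -], [T → . n]

GOTO = { [T → . -], [T → . T T -], [T → . n], [T → T . T -] }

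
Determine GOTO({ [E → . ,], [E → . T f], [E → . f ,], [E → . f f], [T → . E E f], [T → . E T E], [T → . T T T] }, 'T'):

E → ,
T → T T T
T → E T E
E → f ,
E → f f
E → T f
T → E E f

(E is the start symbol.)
{ [E → . ,], [E → . T f], [E → . f ,], [E → . f f], [E → T . f], [T → . E E f], [T → . E T E], [T → . T T T], [T → T . T T] }

GOTO(I, 'T') = CLOSURE({ [A → αX.β] : [A → α.Xβ] ∈ I, X = 'T' })

Items with dot before 'T', with the dot advanced:
  [E → . T f] → [E → T . f]
  [T → . T T T] → [T → T . T T]
Closure of the advanced items:
  [T → T . T T] has the dot before T: add [T → . T T T], [T → . E T E], [T → . E E f]
  [T → . E T E] has the dot before E: add [E → . ,], [E → . f ,], [E → . f f], [E → . T f]

GOTO = { [E → . ,], [E → . T f], [E → . f ,], [E → . f f], [E → T . f], [T → . E E f], [T → . E T E], [T → . T T T], [T → T . T T] }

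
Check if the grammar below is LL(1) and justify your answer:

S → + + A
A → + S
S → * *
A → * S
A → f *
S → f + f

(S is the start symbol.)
A grammar is LL(1) if for each non-terminal N with multiple productions, the predict sets of those productions are pairwise disjoint, where PREDICT(N → α) = (FIRST(α) \ {ε}) ∪ (FOLLOW(N) if α ⇒* ε).

For S:
  PREDICT(S → '+' '+' A) = { '+' }
  PREDICT(S → '*' '*') = { '*' }
  PREDICT(S → f '+' f) = { 'f' }
For A:
  PREDICT(A → '+' S) = { '+' }
  PREDICT(A → '*' S) = { '*' }
  PREDICT(A → f '*') = { 'f' }

All predict sets are disjoint. The grammar IS LL(1).

Answer: Yes, the grammar is LL(1).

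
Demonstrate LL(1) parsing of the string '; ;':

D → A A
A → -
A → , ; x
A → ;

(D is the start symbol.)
LL(1) parsing maintains a stack (initially the start symbol over $) and the input. At each step: if the stack top is a terminal, match it against the current input token; if it is a non-terminal N, replace it with the RHS of M[N, lookahead] (the unique production whose predict set contains the lookahead).

Stack is shown with the top on the left.

Stack  Input  Action
--------------------
D $    ; ; $  output D → A A
A A $  ; ; $  output A → ;
; A $  ; ; $  match ';'
A $    ; $    output A → ;
; $    ; $    match ';'
$      $      accept

The string is accepted.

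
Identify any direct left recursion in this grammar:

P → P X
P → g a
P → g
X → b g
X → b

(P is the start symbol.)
Yes, P is left-recursive

Direct left recursion occurs when N → N α for some non-terminal N (the right-hand side begins with the left-hand side itself).

P → P X: LEFT RECURSIVE (starts with P)
P → g a: starts with g
P → g: starts with g
X → b g: starts with b
X → b: starts with b

The grammar has direct left recursion on: P.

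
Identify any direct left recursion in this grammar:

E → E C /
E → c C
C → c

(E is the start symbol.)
Yes, E is left-recursive

E → E C /: LEFT RECURSIVE (starts with E)
E → c C: starts with c
C → c: starts with c

The grammar has direct left recursion on: E.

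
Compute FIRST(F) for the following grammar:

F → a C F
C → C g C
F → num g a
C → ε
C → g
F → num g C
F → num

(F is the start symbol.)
To compute FIRST(F), examine every production with F on the left-hand side, reading each right-hand side left to right until a non-nullable symbol is reached.

From F → a C F:
  - a is a terminal: add 'a' and stop
From F → num g a:
  - num is a terminal: add 'num' and stop
From F → num g C:
  - num is a terminal: add 'num' and stop
From F → num:
  - num is a terminal: add 'num' and stop

Collecting: FIRST(F) = { 'a', 'num' }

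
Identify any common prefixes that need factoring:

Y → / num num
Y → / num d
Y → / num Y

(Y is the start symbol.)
Yes, Y has productions with common prefix '/ num'

Left-factoring is needed when two productions for the same non-terminal
share a common prefix on the right-hand side.

Productions for Y:
  Y → / num num
  Y → / num d
  Y → / num Y

Found common prefix '/ num' in productions for Y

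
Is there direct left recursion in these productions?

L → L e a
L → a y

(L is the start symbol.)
Yes, L is left-recursive

Direct left recursion occurs when N → N α for some non-terminal N (the right-hand side begins with the left-hand side itself).

L → L e a: LEFT RECURSIVE (starts with L)
L → a y: starts with a

The grammar has direct left recursion on: L.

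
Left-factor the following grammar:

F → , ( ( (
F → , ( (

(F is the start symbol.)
Left-factoring transforms A → αβ₁ | αβ₂ into A → αA' and A' → β₁ | β₂
(α is the longest common prefix among the alternatives). Repeat until
no nonterminal has two alternatives with a common prefix.

Round 1: F has alternatives sharing prefix ', ( ('. Introduce F': F → , ( ( F'
  Add: F' → (
  Add: F' → ε

No remaining common prefixes — done.

Resulting grammar:
F → , ( ( F'
F' → (
F' → ε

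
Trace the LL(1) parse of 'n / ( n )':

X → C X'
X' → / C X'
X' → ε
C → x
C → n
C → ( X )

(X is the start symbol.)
LL(1) parsing maintains a stack (initially the start symbol over $) and the input. At each step: if the stack top is a terminal, match it against the current input token; if it is a non-terminal N, replace it with the RHS of M[N, lookahead] (the unique production whose predict set contains the lookahead).

Stack is shown with the top on the left.

Stack        Input        Action
--------------------------------
X $          n / ( n ) $  output X → C X'
C X' $       n / ( n ) $  output C → n
n X' $       n / ( n ) $  match 'n'
X' $         / ( n ) $    output X' → / C X'
/ C X' $     / ( n ) $    match '/'
C X' $       ( n ) $      output C → ( X )
( X ) X' $   ( n ) $      match '('
X ) X' $     n ) $        output X → C X'
C X' ) X' $  n ) $        output C → n
n X' ) X' $  n ) $        match 'n'
X' ) X' $    ) $          output X' → ε
) X' $       ) $          match ')'
X' $         $            output X' → ε
$            $            accept

The string is accepted.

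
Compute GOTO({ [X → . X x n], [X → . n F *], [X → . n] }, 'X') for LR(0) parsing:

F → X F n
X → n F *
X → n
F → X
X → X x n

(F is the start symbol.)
{ [X → X . x n] }

GOTO(I, 'X') = CLOSURE({ [A → αX.β] : [A → α.Xβ] ∈ I, X = 'X' })

Items with dot before 'X', with the dot advanced:
  [X → . X x n] → [X → X . x n]
Closure adds nothing (no advanced item has the dot before a non-terminal).

GOTO = { [X → X . x n] }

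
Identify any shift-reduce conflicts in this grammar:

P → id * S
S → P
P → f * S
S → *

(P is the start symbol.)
No shift-reduce conflicts

A shift-reduce conflict occurs when an LR(0) state has both:
  - a complete (reduce) item [A → α .] (dot at the end), and
  - a shift item [B → β . c γ] (dot before a terminal).

Augment with P' → P and build the canonical LR(0) collection (I0 = CLOSURE({[P' → . P]}), then GOTO on every symbol after a dot until no new states appear). It has 10 states:
  I0: { [P → . f * S], [P → . id * S], [P' → . P] }  — shift
  I1: { [P' → P .] }  — accept
  I2: { [P → f . * S] }  — shift
  I3: { [P → id . * S] }  — shift
  I4: { [P → . f * S], [P → . id * S], [P → id * . S], [S → . *], [S → . P] }  — shift
  I5: { [S → * .] }  — reduce
  I6: { [S → P .] }  — reduce
  I7: { [P → id * S .] }  — reduce
  I8: { [P → . f * S], [P → . id * S], [P → f * . S], [S → . *], [S → . P] }  — shift
  I9: { [P → f * S .] }  — reduce

No state contains both a complete item and a shift item.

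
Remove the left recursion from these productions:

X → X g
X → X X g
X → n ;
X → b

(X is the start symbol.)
X → n ; X'
X → b X'
X' → g X'
X' → X g X'
X' → ε

X is directly left-recursive. The standard transformation for
  A → A α₁ | ... | A α_m | β₁ | ... | β_n
is
  A  → β₁ A' | ... | β_n A'
  A' → α₁ A' | ... | α_m A' | ε

X → n ; becomes X → n ; X'
X → b becomes X → b X'
X → X g becomes X' → g X'
X → X X g becomes X' → X g X'
Add X' → ε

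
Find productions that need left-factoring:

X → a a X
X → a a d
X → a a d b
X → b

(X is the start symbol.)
Left-factoring is needed when two productions for the same non-terminal
share a common prefix on the right-hand side.

Productions for X:
  X → a a X
  X → a a d
  X → a a d b
  X → b

Found common prefix 'a a' in productions for X

Answer: Yes, X has productions with common prefix 'a a'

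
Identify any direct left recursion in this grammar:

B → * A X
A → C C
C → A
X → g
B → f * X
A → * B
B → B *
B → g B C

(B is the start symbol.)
Yes, B is left-recursive

Direct left recursion occurs when N → N α for some non-terminal N (the right-hand side begins with the left-hand side itself).

B → * A X: starts with '*'
A → C C: starts with C
C → A: starts with A
X → g: starts with g
B → f * X: starts with f
A → * B: starts with '*'
B → B *: LEFT RECURSIVE (starts with B)
B → g B C: starts with g

The grammar has direct left recursion on: B.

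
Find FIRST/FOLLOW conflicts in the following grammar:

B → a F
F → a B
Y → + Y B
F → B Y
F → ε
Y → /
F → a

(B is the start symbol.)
Nullable non-terminals: F.
FIRST sets used below: FIRST(B) = { 'a' }

F: nullable alternative(s) F → ε; FOLLOW(F) = { $, '+', '/', 'a' }
  F → a B: FIRST \ {ε} = { 'a' } — overlaps FOLLOW(F) on { 'a' }: CONFLICT
  F → B Y: FIRST \ {ε} = { 'a' } — overlaps FOLLOW(F) on { 'a' }: CONFLICT
  F → ε: FIRST \ {ε} = { } — this is the only nullable alternative, skip
  F → a: FIRST \ {ε} = { 'a' } — overlaps FOLLOW(F) on { 'a' }: CONFLICT

B, Y have no nullable alternative, so no FIRST/FOLLOW check is needed there.

So the grammar has 3 FIRST/FOLLOW conflicts (marked CONFLICT above).

Answer: Yes. F → a B with FOLLOW(F) on { 'a' }; F → B Y with FOLLOW(F) on { 'a' }; F → a with FOLLOW(F) on { 'a' }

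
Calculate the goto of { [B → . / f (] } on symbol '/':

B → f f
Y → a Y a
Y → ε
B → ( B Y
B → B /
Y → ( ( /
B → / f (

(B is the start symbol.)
GOTO(I, '/') = CLOSURE({ [A → αX.β] : [A → α.Xβ] ∈ I, X = '/' })

Items with dot before '/', with the dot advanced:
  [B → . / f (] → [B → / . f (]
Closure adds nothing (no advanced item has the dot before a non-terminal).

GOTO = { [B → / . f (] }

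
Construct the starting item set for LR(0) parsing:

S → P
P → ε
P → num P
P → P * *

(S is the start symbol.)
First, augment the grammar with S' → S
I₀ = CLOSURE({ [S' → . S] }):
  [S' → . S] has the dot before S: add [S → . P]
  [S → . P] has the dot before P: add [P → .], [P → . num P], [P → . P * *]
No further items can be added.

I₀ = { [P → . P * *], [P → . num P], [P → .], [S → . P], [S' → . S] }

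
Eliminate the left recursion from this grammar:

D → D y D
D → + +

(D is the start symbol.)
D is directly left-recursive. The standard transformation for
  A → A α₁ | ... | A α_m | β₁ | ... | β_n
is
  A  → β₁ A' | ... | β_n A'
  A' → α₁ A' | ... | α_m A' | ε

D → + + becomes D → + + D'
D → D y D becomes D' → y D D'
Add D' → ε

Resulting grammar:
D → + + D'
D' → y D D'
D' → ε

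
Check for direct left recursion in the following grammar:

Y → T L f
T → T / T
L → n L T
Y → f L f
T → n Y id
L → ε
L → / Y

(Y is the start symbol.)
Y → T L f: starts with T
T → T / T: LEFT RECURSIVE (starts with T)
L → n L T: starts with n
Y → f L f: starts with f
T → n Y id: starts with n
L → ε: starts with ε
L → / Y: starts with '/'

The grammar has direct left recursion on: T.

Answer: Yes, T is left-recursive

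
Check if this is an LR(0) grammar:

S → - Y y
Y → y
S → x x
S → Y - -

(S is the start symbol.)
Augment with S' → S and build the canonical LR(0) collection (I0 = CLOSURE({[S' → . S]}), then GOTO on every symbol after a dot until no new states appear). It has 11 states:
  I0: { [S → . - Y y], [S → . Y - -], [S → . x x], [S' → . S], [Y → . y] }  — shift
  I1: { [S → - . Y y], [Y → . y] }  — shift
  I2: { [S' → S .] }  — accept
  I3: { [S → Y . - -] }  — shift
  I4: { [S → x . x] }  — shift
  I5: { [Y → y .] }  — reduce
  I6: { [S → x x .] }  — reduce
  I7: { [S → Y - . -] }  — shift
  I8: { [S → Y - - .] }  — reduce
  I9: { [S → - Y . y] }  — shift
  I10: { [S → - Y y .] }  — reduce

Every state is either a pure shift/goto state or contains exactly one complete item and nothing to shift — no conflicts. The grammar is LR(0).

Answer: Yes, the grammar is LR(0)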